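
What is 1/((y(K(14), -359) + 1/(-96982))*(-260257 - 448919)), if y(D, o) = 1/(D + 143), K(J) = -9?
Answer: -3248897/17170569312 ≈ -0.00018921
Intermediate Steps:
y(D, o) = 1/(143 + D)
1/((y(K(14), -359) + 1/(-96982))*(-260257 - 448919)) = 1/((1/(143 - 9) + 1/(-96982))*(-260257 - 448919)) = 1/((1/134 - 1/96982)*(-709176)) = 1/((24212/3248897)*(-709176)) = 1/(-17170569312/3248897) = -3248897/17170569312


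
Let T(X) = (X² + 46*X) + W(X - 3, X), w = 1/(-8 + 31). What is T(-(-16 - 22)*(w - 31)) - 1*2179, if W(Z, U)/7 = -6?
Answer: 702226979/529 ≈ 1.3275e+6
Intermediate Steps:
W(Z, U) = -42 (W(Z, U) = 7*(-6) = -42)
w = 1/23 ≈ 0.043478
T(X) = -42 + X² + 46*X (T(X) = (X² + 46*X) - 42 = -42 + X² + 46*X)
T(-(-16 - 22)*(w - 31)) - 1*2179 = (-42 + (-(-16 - 22)*(1/23 - 31))² + 46*(-(-16 - 22)*(1/23 - 31))) - 1*2179 = (-42 + (-(-38)*(-712)/23)² + 46*(-(-38)*(-712)/23)) - 2179 = (-42 + (-1*27056/23)² + 46*(-1*27056/23)) - 2179 = (-42 + (-27056/23)² + 46*(-27056/23)) - 2179 = (-42 + 732027136/529 - 54112) - 2179 = 703379670/529 - 2179 = 702226979/529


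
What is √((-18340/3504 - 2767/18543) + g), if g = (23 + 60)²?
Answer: √50452465207024965/2707278 ≈ 82.968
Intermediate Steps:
g = 6889 (g = 83² = 6889)
√((-18340/3504 - 2767/18543) + g) = √((-18340/3504 - 2767/18543) + 6889) = √((-18340*1/3504 - 2767*1/18543) + 6889) = √((-4585/876 - 2767/18543) + 6889) = √(-29147849/5414556 + 6889) = √(37271728435/5414556) = √50452465207024965/2707278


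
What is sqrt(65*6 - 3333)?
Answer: 3*I*sqrt(327) ≈ 54.249*I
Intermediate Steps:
sqrt(65*6 - 3333) = sqrt(390 - 3333) = sqrt(-2943) = 3*I*sqrt(327)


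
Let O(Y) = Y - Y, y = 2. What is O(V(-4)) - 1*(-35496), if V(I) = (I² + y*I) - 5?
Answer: 35496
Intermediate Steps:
V(I) = -5 + I² + 2*I (V(I) = (I² + 2*I) - 5 = -5 + I² + 2*I)
O(Y) = 0
O(V(-4)) - 1*(-35496) = 0 - 1*(-35496) = 0 + 35496 = 35496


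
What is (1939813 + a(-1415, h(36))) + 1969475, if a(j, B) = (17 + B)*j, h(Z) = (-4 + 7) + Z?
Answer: 3830048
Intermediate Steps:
h(Z) = 3 + Z
a(j, B) = j*(17 + B)
(1939813 + a(-1415, h(36))) + 1969475 = (1939813 - 1415*(17 + (3 + 36))) + 1969475 = (1939813 - 1415*(17 + 39)) + 1969475 = (1939813 - 1415*56) + 1969475 = (1939813 - 79240) + 1969475 = 1860573 + 1969475 = 3830048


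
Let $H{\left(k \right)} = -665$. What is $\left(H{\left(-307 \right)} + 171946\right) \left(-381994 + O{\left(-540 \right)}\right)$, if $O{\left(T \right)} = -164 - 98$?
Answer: $-65473189936$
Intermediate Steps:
$O{\left(T \right)} = -262$ ($O{\left(T \right)} = -164 - 98 = -262$)
$\left(H{\left(-307 \right)} + 171946\right) \left(-381994 + O{\left(-540 \right)}\right) = \left(-665 + 171946\right) \left(-381994 - 262\right) = 171281 \left(-382256\right) = -65473189936$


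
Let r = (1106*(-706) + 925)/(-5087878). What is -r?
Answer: -779911/5087878 ≈ -0.15329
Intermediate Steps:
r = 779911/5087878 (r = (-780836 + 925)*(-1/5087878) = -779911*(-1/5087878) = 779911/5087878 ≈ 0.15329)
-r = -1*779911/5087878 = -779911/5087878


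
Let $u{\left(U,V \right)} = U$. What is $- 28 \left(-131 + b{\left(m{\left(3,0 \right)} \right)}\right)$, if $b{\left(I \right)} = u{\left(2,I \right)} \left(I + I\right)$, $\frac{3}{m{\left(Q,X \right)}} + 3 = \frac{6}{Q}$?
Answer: $4004$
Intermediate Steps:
$m{\left(Q,X \right)} = \frac{3}{-3 + \frac{6}{Q}}$
$b{\left(I \right)} = 4 I$ ($b{\left(I \right)} = 2 \left(I + I\right) = 2 \cdot 2 I = 4 I$)
$- 28 \left(-131 + b{\left(m{\left(3,0 \right)} \right)}\right) = - 28 \left(-131 + 4 \left(\left(-1\right) 3 \frac{1}{-2 + 3}\right)\right) = - 28 \left(-131 + 4 \left(\left(-1\right) 3 \cdot 1^{-1}\right)\right) = - 28 \left(-131 + 4 \left(\left(-1\right) 3 \cdot 1\right)\right) = - 28 \left(-131 + 4 \left(-3\right)\right) = - 28 \left(-131 - 12\right) = \left(-28\right) \left(-143\right) = 4004$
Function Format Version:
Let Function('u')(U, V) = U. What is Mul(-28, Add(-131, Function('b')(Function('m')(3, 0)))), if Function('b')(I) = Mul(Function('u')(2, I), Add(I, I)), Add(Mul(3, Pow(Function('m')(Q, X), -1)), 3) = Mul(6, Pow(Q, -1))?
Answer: 4004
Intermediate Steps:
Function('m')(Q, X) = Mul(3, Pow(Add(-3, Mul(6, Pow(Q, -1))), -1))
Function('b')(I) = Mul(4, I) (Function('b')(I) = Mul(2, Add(I, I)) = Mul(2, Mul(2, I)) = Mul(4, I))
Mul(-28, Add(-131, Function('b')(Function('m')(3, 0)))) = Mul(-28, Add(-131, Mul(4, Mul(-1, 3, Pow(Add(-2, 3), -1))))) = Mul(-28, Add(-131, Mul(4, Mul(-1, 3, Pow(1, -1))))) = Mul(-28, Add(-131, Mul(4, Mul(-1, 3, 1)))) = Mul(-28, Add(-131, Mul(4, -3))) = Mul(-28, Add(-131, -12)) = Mul(-28, -143) = 4004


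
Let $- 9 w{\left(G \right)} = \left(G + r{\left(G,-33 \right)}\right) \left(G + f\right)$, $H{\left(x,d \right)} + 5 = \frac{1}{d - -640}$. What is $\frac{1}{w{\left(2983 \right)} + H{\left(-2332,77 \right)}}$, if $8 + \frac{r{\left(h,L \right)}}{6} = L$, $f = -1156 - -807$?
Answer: $- \frac{239}{191447046} \approx -1.2484 \cdot 10^{-6}$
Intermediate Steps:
$f = -349$ ($f = -1156 + 807 = -349$)
$r{\left(h,L \right)} = -48 + 6 L$
$H{\left(x,d \right)} = -5 + \frac{1}{640 + d}$ ($H{\left(x,d \right)} = -5 + \frac{1}{d - -640} = -5 + \frac{1}{d + 640} = -5 + \frac{1}{640 + d}$)
$w{\left(G \right)} = - \frac{\left(-349 + G\right) \left(-246 + G\right)}{9}$ ($w{\left(G \right)} = - \frac{\left(G + \left(-48 + 6 \left(-33\right)\right)\right) \left(G - 349\right)}{9} = - \frac{\left(G - 246\right) \left(-349 + G\right)}{9} = - \frac{\left(-246 + G\right) \left(-349 + G\right)}{9} = - \frac{\left(-349 + G\right) \left(-246 + G\right)}{9}$)
$\frac{1}{w{\left(2983 \right)} + H{\left(-2332,77 \right)}} = \frac{1}{\left(- \frac{28618}{3} - \frac{2983^{2}}{9} + \frac{595}{9} \cdot 2983\right) + \frac{-3199 - 385}{640 + 77}} = \frac{1}{\left(- \frac{28618}{3} - \frac{8898289}{9} + \frac{1774885}{9}\right) + \frac{-3199 - 385}{717}} = \frac{1}{\left(- \frac{28618}{3} - \frac{8898289}{9} + \frac{1774885}{9}\right) + \frac{1}{717} \left(-3584\right)} = \frac{1}{- \frac{2403086}{3} - \frac{3584}{717}} = \frac{1}{- \frac{191447046}{239}} = - \frac{239}{191447046}$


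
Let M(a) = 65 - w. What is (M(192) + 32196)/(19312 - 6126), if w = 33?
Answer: 16114/6593 ≈ 2.4441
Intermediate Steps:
M(a) = 32 (M(a) = 65 - 1*33 = 65 - 33 = 32)
(M(192) + 32196)/(19312 - 6126) = (32 + 32196)/(19312 - 6126) = 32228/13186 = 32228*(1/13186) = 16114/6593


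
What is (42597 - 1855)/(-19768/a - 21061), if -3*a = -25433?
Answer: -1036191286/535703717 ≈ -1.9343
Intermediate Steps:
a = 25433/3 (a = -1/3*(-25433) = 25433/3 ≈ 8477.7)
(42597 - 1855)/(-19768/a - 21061) = (42597 - 1855)/(-19768/25433/3 - 21061) = 40742/(-19768*3/25433 - 21061) = 40742/(-59304/25433 - 21061) = 40742/(-535703717/25433) = 40742*(-25433/535703717) = -1036191286/535703717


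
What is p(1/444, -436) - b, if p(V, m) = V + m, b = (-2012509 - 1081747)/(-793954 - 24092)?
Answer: -26622274747/60535404 ≈ -439.78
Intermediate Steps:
b = 1547128/409023 (b = -3094256/(-818046) = -3094256*(-1/818046) = 1547128/409023 ≈ 3.7825)
p(1/444, -436) - b = (1/444 - 436) - 1*1547128/409023 = (1/444 - 436) - 1547128/409023 = -193583/444 - 1547128/409023 = -26622274747/60535404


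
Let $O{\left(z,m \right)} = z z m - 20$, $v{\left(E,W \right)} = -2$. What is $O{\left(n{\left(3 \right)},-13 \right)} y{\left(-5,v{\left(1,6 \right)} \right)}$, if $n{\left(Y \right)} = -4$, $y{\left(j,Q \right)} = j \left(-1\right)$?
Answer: $-1140$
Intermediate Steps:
$y{\left(j,Q \right)} = - j$
$O{\left(z,m \right)} = -20 + m z^{2}$ ($O{\left(z,m \right)} = z^{2} m - 20 = m z^{2} - 20 = -20 + m z^{2}$)
$O{\left(n{\left(3 \right)},-13 \right)} y{\left(-5,v{\left(1,6 \right)} \right)} = \left(-20 - 13 \left(-4\right)^{2}\right) \left(\left(-1\right) \left(-5\right)\right) = \left(-20 - 208\right) 5 = \left(-228\right) 5 = -1140$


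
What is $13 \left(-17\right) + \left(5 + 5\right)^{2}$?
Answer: $-121$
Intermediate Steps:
$13 \left(-17\right) + \left(5 + 5\right)^{2} = -221 + 10^{2} = -221 + 100 = -121$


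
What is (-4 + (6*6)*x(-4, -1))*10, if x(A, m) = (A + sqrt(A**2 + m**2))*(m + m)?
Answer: 2840 - 720*sqrt(17) ≈ -128.64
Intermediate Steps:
x(A, m) = 2*m*(A + sqrt(A**2 + m**2)) (x(A, m) = (A + sqrt(A**2 + m**2))*(2*m) = 2*m*(A + sqrt(A**2 + m**2)))
(-4 + (6*6)*x(-4, -1))*10 = (-4 + (6*6)*(2*(-1)*(-4 + sqrt((-4)**2 + (-1)**2))))*10 = (-4 + 36*(2*(-1)*(-4 + sqrt(16 + 1))))*10 = (-4 + 36*(2*(-1)*(-4 + sqrt(17))))*10 = (-4 + 36*(8 - 2*sqrt(17)))*10 = (-4 + (288 - 72*sqrt(17)))*10 = (284 - 72*sqrt(17))*10 = 2840 - 720*sqrt(17)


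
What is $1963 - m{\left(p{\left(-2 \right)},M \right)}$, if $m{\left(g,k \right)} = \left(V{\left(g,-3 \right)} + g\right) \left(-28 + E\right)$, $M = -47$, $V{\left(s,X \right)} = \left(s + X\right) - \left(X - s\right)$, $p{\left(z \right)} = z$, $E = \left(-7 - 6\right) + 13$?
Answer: $1795$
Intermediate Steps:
$E = 0$ ($E = -13 + 13 = 0$)
$V{\left(s,X \right)} = 2 s$ ($V{\left(s,X \right)} = \left(X + s\right) - \left(X - s\right) = 2 s$)
$m{\left(g,k \right)} = - 84 g$ ($m{\left(g,k \right)} = \left(2 g + g\right) \left(-28 + 0\right) = 3 g \left(-28\right) = - 84 g$)
$1963 - m{\left(p{\left(-2 \right)},M \right)} = 1963 - \left(-84\right) \left(-2\right) = 1963 - 168 = 1795$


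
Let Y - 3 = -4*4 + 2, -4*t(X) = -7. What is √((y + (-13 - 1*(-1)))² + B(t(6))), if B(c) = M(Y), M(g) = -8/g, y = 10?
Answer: 2*√143/11 ≈ 2.1742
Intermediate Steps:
t(X) = 7/4 (t(X) = -¼*(-7) = 7/4)
Y = -11 (Y = 3 + (-4*4 + 2) = 3 + (-16 + 2) = 3 - 14 = -11)
B(c) = 8/11 (B(c) = -8/(-11) = -8*(-1/11) = 8/11)
√((y + (-13 - 1*(-1)))² + B(t(6))) = √((10 + (-13 - 1*(-1)))² + 8/11) = √((10 + (-13 + 1))² + 8/11) = √((10 - 12)² + 8/11) = √((-2)² + 8/11) = √(4 + 8/11) = √(52/11) = 2*√143/11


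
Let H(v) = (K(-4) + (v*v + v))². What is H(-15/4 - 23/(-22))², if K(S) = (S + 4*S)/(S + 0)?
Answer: 119817070623300625/14048223625216 ≈ 8529.0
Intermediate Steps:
K(S) = 5 (K(S) = (5*S)/S = 5)
H(v) = (5 + v + v²)² (H(v) = (5 + (v*v + v))² = (5 + (v² + v))² = (5 + (v + v²))² = (5 + v + v²)²)
H(-15/4 - 23/(-22))² = ((5 + (-15/4 - 23/(-22)) + (-15/4 - 23/(-22))²)²)² = ((5 + (-15*¼ - 23*(-1/22)) + (-15*¼ - 23*(-1/22))²)²)² = ((5 + (-15/4 + 23/22) + (-15/4 + 23/22)²)²)² = ((5 - 119/44 + (-119/44)²)²)² = ((5 - 119/44 + 14161/1936)²)² = ((18605/1936)²)² = (346146025/3748096)² = 119817070623300625/14048223625216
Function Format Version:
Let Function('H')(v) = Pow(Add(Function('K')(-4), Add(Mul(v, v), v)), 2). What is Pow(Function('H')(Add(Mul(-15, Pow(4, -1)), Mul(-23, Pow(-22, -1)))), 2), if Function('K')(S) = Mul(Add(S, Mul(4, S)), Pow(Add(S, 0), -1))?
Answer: Rational(119817070623300625, 14048223625216) ≈ 8529.0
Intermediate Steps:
Function('K')(S) = 5 (Function('K')(S) = Mul(Mul(5, S), Pow(S, -1)) = 5)
Function('H')(v) = Pow(Add(5, v, Pow(v, 2)), 2) (Function('H')(v) = Pow(Add(5, Add(Mul(v, v), v)), 2) = Pow(Add(5, Add(Pow(v, 2), v)), 2) = Pow(Add(5, Add(v, Pow(v, 2))), 2) = Pow(Add(5, v, Pow(v, 2)), 2))
Pow(Function('H')(Add(Mul(-15, Pow(4, -1)), Mul(-23, Pow(-22, -1)))), 2) = Pow(Pow(Add(5, Add(Mul(-15, Pow(4, -1)), Mul(-23, Pow(-22, -1))), Pow(Add(Mul(-15, Pow(4, -1)), Mul(-23, Pow(-22, -1))), 2)), 2), 2) = Pow(Pow(Add(5, Add(Mul(-15, Rational(1, 4)), Mul(-23, Rational(-1, 22))), Pow(Add(Mul(-15, Rational(1, 4)), Mul(-23, Rational(-1, 22))), 2)), 2), 2) = Pow(Pow(Add(5, Add(Rational(-15, 4), Rational(23, 22)), Pow(Add(Rational(-15, 4), Rational(23, 22)), 2)), 2), 2) = Pow(Pow(Add(5, Rational(-119, 44), Pow(Rational(-119, 44), 2)), 2), 2) = Pow(Pow(Add(5, Rational(-119, 44), Rational(14161, 1936)), 2), 2) = Pow(Pow(Rational(18605, 1936), 2), 2) = Pow(Rational(346146025, 3748096), 2) = Rational(119817070623300625, 14048223625216)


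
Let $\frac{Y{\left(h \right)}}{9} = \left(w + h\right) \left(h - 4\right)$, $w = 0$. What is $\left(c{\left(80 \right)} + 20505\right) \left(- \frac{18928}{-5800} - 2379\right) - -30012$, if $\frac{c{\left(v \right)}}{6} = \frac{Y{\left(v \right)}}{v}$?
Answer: $- \frac{42365004381}{725} \approx -5.8434 \cdot 10^{7}$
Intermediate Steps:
$Y{\left(h \right)} = 9 h \left(-4 + h\right)$ ($Y{\left(h \right)} = 9 \left(0 + h\right) \left(h - 4\right) = 9 h \left(-4 + h\right)$)
$c{\left(v \right)} = -216 + 54 v$ ($c{\left(v \right)} = 6 \frac{9 v \left(-4 + v\right)}{v} = 6 \left(-36 + 9 v\right) = -216 + 54 v$)
$\left(c{\left(80 \right)} + 20505\right) \left(- \frac{18928}{-5800} - 2379\right) - -30012 = \left(\left(-216 + 54 \cdot 80\right) + 20505\right) \left(- \frac{18928}{-5800} - 2379\right) - -30012 = \left(\left(-216 + 4320\right) + 20505\right) \left(\left(-18928\right) \left(- \frac{1}{5800}\right) - 2379\right) + 30012 = \left(4104 + 20505\right) \left(\frac{2366}{725} - 2379\right) + 30012 = 24609 \left(- \frac{1722409}{725}\right) + 30012 = - \frac{42386763081}{725} + 30012 = - \frac{42365004381}{725}$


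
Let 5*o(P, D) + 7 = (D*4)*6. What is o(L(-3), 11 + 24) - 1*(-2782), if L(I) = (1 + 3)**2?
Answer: 14743/5 ≈ 2948.6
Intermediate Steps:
L(I) = 16 (L(I) = 4**2 = 16)
o(P, D) = -7/5 + 24*D/5 (o(P, D) = -7/5 + ((D*4)*6)/5 = -7/5 + ((4*D)*6)/5 = -7/5 + (24*D)/5 = -7/5 + 24*D/5)
o(L(-3), 11 + 24) - 1*(-2782) = (-7/5 + 24*(11 + 24)/5) - 1*(-2782) = (-7/5 + (24/5)*35) + 2782 = (-7/5 + 168) + 2782 = 833/5 + 2782 = 14743/5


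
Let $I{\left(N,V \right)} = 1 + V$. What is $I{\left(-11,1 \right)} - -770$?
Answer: $772$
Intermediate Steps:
$I{\left(-11,1 \right)} - -770 = \left(1 + 1\right) - -770 = 2 + 770 = 772$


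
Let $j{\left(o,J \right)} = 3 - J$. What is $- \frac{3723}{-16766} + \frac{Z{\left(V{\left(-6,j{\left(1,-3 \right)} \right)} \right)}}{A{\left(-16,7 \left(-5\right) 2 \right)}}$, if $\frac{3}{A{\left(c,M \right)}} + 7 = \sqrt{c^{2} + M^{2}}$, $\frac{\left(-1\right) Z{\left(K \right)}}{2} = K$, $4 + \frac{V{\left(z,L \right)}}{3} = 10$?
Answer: $\frac{1412067}{16766} - 24 \sqrt{1289} \approx -777.44$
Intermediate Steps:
$V{\left(z,L \right)} = 18$ ($V{\left(z,L \right)} = -12 + 3 \cdot 10 = -12 + 30 = 18$)
$Z{\left(K \right)} = - 2 K$
$A{\left(c,M \right)} = \frac{3}{-7 + \sqrt{M^{2} + c^{2}}}$ ($A{\left(c,M \right)} = \frac{3}{-7 + \sqrt{c^{2} + M^{2}}} = \frac{3}{-7 + \sqrt{M^{2} + c^{2}}}$)
$- \frac{3723}{-16766} + \frac{Z{\left(V{\left(-6,j{\left(1,-3 \right)} \right)} \right)}}{A{\left(-16,7 \left(-5\right) 2 \right)}} = - \frac{3723}{-16766} + \frac{\left(-2\right) 18}{3 \frac{1}{-7 + \sqrt{\left(7 \left(-5\right) 2\right)^{2} + \left(-16\right)^{2}}}} = \left(-3723\right) \left(- \frac{1}{16766}\right) - \frac{36}{3 \frac{1}{-7 + \sqrt{\left(\left(-35\right) 2\right)^{2} + 256}}} = \frac{3723}{16766} - \frac{36}{3 \frac{1}{-7 + \sqrt{\left(-70\right)^{2} + 256}}} = \frac{3723}{16766} - \frac{36}{3 \frac{1}{-7 + \sqrt{4900 + 256}}} = \frac{3723}{16766} - \frac{36}{3 \frac{1}{-7 + \sqrt{5156}}} = \frac{3723}{16766} - \frac{36}{3 \frac{1}{-7 + 2 \sqrt{1289}}} = \frac{3723}{16766} - 36 \left(- \frac{7}{3} + \frac{2 \sqrt{1289}}{3}\right) = \frac{3723}{16766} + \left(84 - 24 \sqrt{1289}\right) = \frac{1412067}{16766} - 24 \sqrt{1289}$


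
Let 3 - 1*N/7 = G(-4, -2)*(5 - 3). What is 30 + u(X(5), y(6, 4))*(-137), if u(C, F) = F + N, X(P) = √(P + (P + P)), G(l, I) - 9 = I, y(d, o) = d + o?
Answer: 9209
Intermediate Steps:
G(l, I) = 9 + I
N = -77 (N = 21 - 7*(9 - 2)*(5 - 3) = 21 - 49*2 = 21 - 7*14 = 21 - 98 = -77)
X(P) = √3*√P (X(P) = √(P + 2*P) = √(3*P) = √3*√P)
u(C, F) = -77 + F (u(C, F) = F - 77 = -77 + F)
30 + u(X(5), y(6, 4))*(-137) = 30 + (-77 + (6 + 4))*(-137) = 30 + (-77 + 10)*(-137) = 30 - 67*(-137) = 30 + 9179 = 9209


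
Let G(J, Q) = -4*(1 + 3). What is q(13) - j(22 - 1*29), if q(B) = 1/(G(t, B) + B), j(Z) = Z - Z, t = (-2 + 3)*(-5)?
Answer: -⅓ ≈ -0.33333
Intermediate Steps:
t = -5 (t = 1*(-5) = -5)
G(J, Q) = -16 (G(J, Q) = -4*4 = -16)
j(Z) = 0
q(B) = 1/(-16 + B)
q(13) - j(22 - 1*29) = 1/(-16 + 13) - 1*0 = 1/(-3) + 0 = -⅓ + 0 = -⅓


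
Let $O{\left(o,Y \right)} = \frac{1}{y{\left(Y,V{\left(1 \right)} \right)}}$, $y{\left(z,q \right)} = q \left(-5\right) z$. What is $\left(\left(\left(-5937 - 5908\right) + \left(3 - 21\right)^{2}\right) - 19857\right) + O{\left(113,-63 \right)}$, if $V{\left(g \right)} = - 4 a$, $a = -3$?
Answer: $- \frac{118608839}{3780} \approx -31378.0$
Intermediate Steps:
$V{\left(g \right)} = 12$ ($V{\left(g \right)} = \left(-4\right) \left(-3\right) = 12$)
$y{\left(z,q \right)} = - 5 q z$
$O{\left(o,Y \right)} = - \frac{1}{60 Y}$ ($O{\left(o,Y \right)} = \frac{1}{\left(-5\right) 12 Y} = \frac{1}{\left(-60\right) Y} = - \frac{1}{60 Y}$)
$\left(\left(\left(-5937 - 5908\right) + \left(3 - 21\right)^{2}\right) - 19857\right) + O{\left(113,-63 \right)} = \left(\left(\left(-5937 - 5908\right) + \left(3 - 21\right)^{2}\right) - 19857\right) - \frac{1}{60 \left(-63\right)} = \left(\left(-11845 + \left(-18\right)^{2}\right) - 19857\right) - - \frac{1}{3780} = \left(\left(-11845 + 324\right) - 19857\right) + \frac{1}{3780} = \left(-11521 - 19857\right) + \frac{1}{3780} = -31378 + \frac{1}{3780} = - \frac{118608839}{3780}$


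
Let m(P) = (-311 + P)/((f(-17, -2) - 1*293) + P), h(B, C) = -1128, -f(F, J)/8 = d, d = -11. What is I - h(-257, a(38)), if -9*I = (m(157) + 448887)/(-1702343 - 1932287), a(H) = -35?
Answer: 177116220721/157016016 ≈ 1128.0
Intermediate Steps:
f(F, J) = 88 (f(F, J) = -8*(-11) = 88)
m(P) = (-311 + P)/(-205 + P) (m(P) = (-311 + P)/((88 - 1*293) + P) = (-311 + P)/((88 - 293) + P) = (-311 + P)/(-205 + P))
I = 2154673/157016016 (I = -((-311 + 157)/(-205 + 157) + 448887)/(9*(-1702343 - 1932287)) = -(-154/(-48) + 448887)/(9*(-3634630)) = -(-1/48*(-154) + 448887)*(-1)/(9*3634630) = -(77/24 + 448887)*(-1)/(9*3634630) = -10773365*(-1)/(216*3634630) = -⅑*(-2154673/17446224) = 2154673/157016016 ≈ 0.013723)
I - h(-257, a(38)) = 2154673/157016016 - 1*(-1128) = 2154673/157016016 + 1128 = 177116220721/157016016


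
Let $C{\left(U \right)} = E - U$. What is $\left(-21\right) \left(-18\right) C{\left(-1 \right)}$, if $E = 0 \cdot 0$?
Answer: $378$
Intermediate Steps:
$E = 0$
$C{\left(U \right)} = - U$ ($C{\left(U \right)} = 0 - U = - U$)
$\left(-21\right) \left(-18\right) C{\left(-1 \right)} = \left(-21\right) \left(-18\right) \left(\left(-1\right) \left(-1\right)\right) = 378 \cdot 1 = 378$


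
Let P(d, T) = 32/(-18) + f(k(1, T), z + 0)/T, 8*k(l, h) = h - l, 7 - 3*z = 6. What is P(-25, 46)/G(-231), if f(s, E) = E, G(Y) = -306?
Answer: 733/126684 ≈ 0.0057860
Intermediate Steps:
z = 1/3 (z = 7/3 - 1/3*6 = 7/3 - 2 = 1/3 ≈ 0.33333)
k(l, h) = -l/8 + h/8 (k(l, h) = (h - l)/8 = -l/8 + h/8)
P(d, T) = -16/9 + 1/(3*T) (P(d, T) = 32/(-18) + (1/3 + 0)/T = 32*(-1/18) + 1/(3*T) = -16/9 + 1/(3*T))
P(-25, 46)/G(-231) = ((1/9)*(3 - 16*46)/46)/(-306) = ((1/9)*(1/46)*(3 - 736))*(-1/306) = ((1/9)*(1/46)*(-733))*(-1/306) = -733/414*(-1/306) = 733/126684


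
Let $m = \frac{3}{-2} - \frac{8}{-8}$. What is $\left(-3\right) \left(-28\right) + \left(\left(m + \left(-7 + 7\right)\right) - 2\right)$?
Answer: $\frac{163}{2} \approx 81.5$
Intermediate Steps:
$m = - \frac{1}{2}$ ($m = 3 \left(- \frac{1}{2}\right) - -1 = - \frac{3}{2} + 1 = - \frac{1}{2} \approx -0.5$)
$\left(-3\right) \left(-28\right) + \left(\left(m + \left(-7 + 7\right)\right) - 2\right) = \left(-3\right) \left(-28\right) + \left(\left(- \frac{1}{2} + \left(-7 + 7\right)\right) - 2\right) = 84 + \left(\left(- \frac{1}{2} + 0\right) - 2\right) = 84 - \frac{5}{2} = \frac{163}{2}$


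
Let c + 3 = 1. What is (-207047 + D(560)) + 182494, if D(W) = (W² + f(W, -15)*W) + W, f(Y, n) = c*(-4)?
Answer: 294087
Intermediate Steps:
c = -2 (c = -3 + 1 = -2)
f(Y, n) = 8 (f(Y, n) = -2*(-4) = 8)
D(W) = W² + 9*W (D(W) = (W² + 8*W) + W = W² + 9*W)
(-207047 + D(560)) + 182494 = (-207047 + 560*(9 + 560)) + 182494 = (-207047 + 560*569) + 182494 = (-207047 + 318640) + 182494 = 111593 + 182494 = 294087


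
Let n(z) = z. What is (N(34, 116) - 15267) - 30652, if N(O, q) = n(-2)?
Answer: -45921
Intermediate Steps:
N(O, q) = -2
(N(34, 116) - 15267) - 30652 = (-2 - 15267) - 30652 = -15269 - 30652 = -45921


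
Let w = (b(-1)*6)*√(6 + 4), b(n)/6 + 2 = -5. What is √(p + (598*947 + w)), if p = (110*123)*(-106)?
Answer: √(-867874 - 252*√10) ≈ 932.03*I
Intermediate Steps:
b(n) = -42 (b(n) = -12 + 6*(-5) = -12 - 30 = -42)
p = -1434180 (p = 13530*(-106) = -1434180)
w = -252*√10 (w = (-42*6)*√(6 + 4) = -252*√10 ≈ -796.89)
√(p + (598*947 + w)) = √(-1434180 + (598*947 - 252*√10)) = √(-1434180 + (566306 - 252*√10)) = √(-867874 - 252*√10)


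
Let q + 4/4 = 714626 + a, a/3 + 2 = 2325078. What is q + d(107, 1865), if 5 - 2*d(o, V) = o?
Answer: 7689802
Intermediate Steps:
a = 6975228 (a = -6 + 3*2325078 = -6 + 6975234 = 6975228)
d(o, V) = 5/2 - o/2
q = 7689853 (q = -1 + (714626 + 6975228) = -1 + 7689854 = 7689853)
q + d(107, 1865) = 7689853 + (5/2 - ½*107) = 7689853 + (5/2 - 107/2) = 7689853 - 51 = 7689802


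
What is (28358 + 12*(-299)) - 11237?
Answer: 13533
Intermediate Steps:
(28358 + 12*(-299)) - 11237 = (28358 - 3588) - 11237 = 24770 - 11237 = 13533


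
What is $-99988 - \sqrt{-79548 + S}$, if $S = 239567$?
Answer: $-99988 - \sqrt{160019} \approx -1.0039 \cdot 10^{5}$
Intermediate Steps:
$-99988 - \sqrt{-79548 + S} = -99988 - \sqrt{-79548 + 239567} = -99988 - \sqrt{160019}$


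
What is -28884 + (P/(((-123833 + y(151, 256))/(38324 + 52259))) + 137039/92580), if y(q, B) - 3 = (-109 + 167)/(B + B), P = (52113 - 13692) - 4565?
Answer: -17494370269707019/326091972620 ≈ -53649.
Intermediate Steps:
P = 33856 (P = 38421 - 4565 = 33856)
y(q, B) = 3 + 29/B (y(q, B) = 3 + (-109 + 167)/(B + B) = 3 + 58/((2*B)) = 3 + 58*(1/(2*B)) = 3 + 29/B)
-28884 + (P/(((-123833 + y(151, 256))/(38324 + 52259))) + 137039/92580) = -28884 + (33856/(((-123833 + (3 + 29/256))/(38324 + 52259))) + 137039/92580) = -28884 + (33856/(((-123833 + (3 + 29*(1/256)))/90583)) + 137039*(1/92580)) = -28884 + (33856/(((-123833 + (3 + 29/256))*(1/90583))) + 137039/92580) = -28884 + (33856/(((-123833 + 797/256)*(1/90583))) + 137039/92580) = -28884 + (33856/((-31700451/256*1/90583)) + 137039/92580) = -28884 + (33856/(-31700451/23189248) + 137039/92580) = -28884 + (33856*(-23189248/31700451) + 137039/92580) = -28884 + (-785095180288/31700451 + 137039/92580) = -28884 - 8075529732550939/326091972620 = -17494370269707019/326091972620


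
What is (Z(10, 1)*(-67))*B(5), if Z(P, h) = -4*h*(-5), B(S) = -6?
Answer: 8040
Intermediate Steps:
Z(P, h) = 20*h
(Z(10, 1)*(-67))*B(5) = ((20*1)*(-67))*(-6) = (20*(-67))*(-6) = -1340*(-6) = 8040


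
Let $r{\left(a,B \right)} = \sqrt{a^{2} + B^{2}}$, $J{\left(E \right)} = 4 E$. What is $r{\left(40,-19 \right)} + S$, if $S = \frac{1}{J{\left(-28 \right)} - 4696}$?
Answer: $- \frac{1}{4808} + \sqrt{1961} \approx 44.283$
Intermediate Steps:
$r{\left(a,B \right)} = \sqrt{B^{2} + a^{2}}$
$S = - \frac{1}{4808}$ ($S = \frac{1}{4 \left(-28\right) - 4696} = \frac{1}{-112 - 4696} = \frac{1}{-4808} = - \frac{1}{4808} \approx -0.00020799$)
$r{\left(40,-19 \right)} + S = \sqrt{\left(-19\right)^{2} + 40^{2}} - \frac{1}{4808} = \sqrt{361 + 1600} - \frac{1}{4808} = \sqrt{1961} - \frac{1}{4808} = - \frac{1}{4808} + \sqrt{1961}$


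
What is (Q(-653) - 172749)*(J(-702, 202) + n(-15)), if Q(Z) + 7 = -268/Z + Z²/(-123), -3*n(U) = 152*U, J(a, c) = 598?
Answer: -19221133734166/80319 ≈ -2.3931e+8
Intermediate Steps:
n(U) = -152*U/3
Q(Z) = -7 - 268/Z - Z²/123 (Q(Z) = -7 + (-268/Z + Z²/(-123)) = -7 + (-268/Z + Z²*(-1/123)) = -7 + (-268/Z - Z²/123) = -7 - 268/Z - Z²/123)
(Q(-653) - 172749)*(J(-702, 202) + n(-15)) = ((-7 - 268/(-653) - 1/123*(-653)²) - 172749)*(598 - 152/3*(-15)) = ((-7 - 268*(-1/653) - 1/123*426409) - 172749)*(598 + 760) = ((-7 + 268/653 - 426409/123) - 172749)*1358 = (-278974346/80319 - 172749)*1358 = -14154001277/80319*1358 = -19221133734166/80319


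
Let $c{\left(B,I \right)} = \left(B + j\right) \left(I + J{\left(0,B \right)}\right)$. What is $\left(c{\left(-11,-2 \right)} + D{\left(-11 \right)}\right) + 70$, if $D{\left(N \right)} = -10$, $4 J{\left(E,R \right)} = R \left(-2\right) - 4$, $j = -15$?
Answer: $-5$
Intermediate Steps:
$J{\left(E,R \right)} = -1 - \frac{R}{2}$ ($J{\left(E,R \right)} = \frac{R \left(-2\right) - 4}{4} = \frac{- 2 R - 4}{4} = \frac{-4 - 2 R}{4} = -1 - \frac{R}{2}$)
$c{\left(B,I \right)} = \left(-15 + B\right) \left(-1 + I - \frac{B}{2}\right)$ ($c{\left(B,I \right)} = \left(B - 15\right) \left(I - \left(1 + \frac{B}{2}\right)\right) = \left(-15 + B\right) \left(-1 + I - \frac{B}{2}\right)$)
$\left(c{\left(-11,-2 \right)} + D{\left(-11 \right)}\right) + 70 = \left(\left(15 - -30 - \frac{\left(-11\right)^{2}}{2} + \frac{13}{2} \left(-11\right) - -22\right) - 10\right) + 70 = \left(\left(15 + 30 - \frac{121}{2} - \frac{143}{2} + 22\right) - 10\right) + 70 = \left(-65 - 10\right) + 70 = -75 + 70 = -5$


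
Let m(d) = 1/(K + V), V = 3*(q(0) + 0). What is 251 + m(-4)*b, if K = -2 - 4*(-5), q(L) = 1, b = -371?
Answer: 700/3 ≈ 233.33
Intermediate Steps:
K = 18 (K = -2 + 20 = 18)
V = 3 (V = 3*(1 + 0) = 3*1 = 3)
m(d) = 1/21 (m(d) = 1/(18 + 3) = 1/21)
251 + m(-4)*b = 251 + (1/21)*(-371) = 251 - 53/3 = 700/3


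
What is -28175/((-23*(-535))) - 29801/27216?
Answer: -9856627/2912112 ≈ -3.3847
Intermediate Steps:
-28175/((-23*(-535))) - 29801/27216 = -28175/12305 - 29801*1/27216 = -28175*1/12305 - 29801/27216 = -245/107 - 29801/27216 = -9856627/2912112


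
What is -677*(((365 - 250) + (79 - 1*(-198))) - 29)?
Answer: -245751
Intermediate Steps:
-677*(((365 - 250) + (79 - 1*(-198))) - 29) = -677*((115 + (79 + 198)) - 29) = -677*((115 + 277) - 29) = -677*(392 - 29) = -677*363 = -245751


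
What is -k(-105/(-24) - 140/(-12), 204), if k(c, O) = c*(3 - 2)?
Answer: -385/24 ≈ -16.042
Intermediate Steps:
k(c, O) = c (k(c, O) = c*1 = c)
-k(-105/(-24) - 140/(-12), 204) = -(-105/(-24) - 140/(-12)) = -(-105*(-1/24) - 140*(-1/12)) = -(35/8 + 35/3) = -1*385/24 = -385/24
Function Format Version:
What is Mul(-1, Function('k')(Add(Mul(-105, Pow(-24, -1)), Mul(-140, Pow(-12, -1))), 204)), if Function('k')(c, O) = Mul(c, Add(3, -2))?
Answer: Rational(-385, 24) ≈ -16.042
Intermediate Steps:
Function('k')(c, O) = c (Function('k')(c, O) = Mul(c, 1) = c)
Mul(-1, Function('k')(Add(Mul(-105, Pow(-24, -1)), Mul(-140, Pow(-12, -1))), 204)) = Mul(-1, Add(Mul(-105, Pow(-24, -1)), Mul(-140, Pow(-12, -1)))) = Mul(-1, Add(Mul(-105, Rational(-1, 24)), Mul(-140, Rational(-1, 12)))) = Mul(-1, Add(Rational(35, 8), Rational(35, 3))) = Mul(-1, Rational(385, 24)) = Rational(-385, 24)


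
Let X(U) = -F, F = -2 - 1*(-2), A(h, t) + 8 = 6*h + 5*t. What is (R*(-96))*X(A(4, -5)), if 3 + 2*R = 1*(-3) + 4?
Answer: 0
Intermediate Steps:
A(h, t) = -8 + 5*t + 6*h (A(h, t) = -8 + (6*h + 5*t) = -8 + (5*t + 6*h) = -8 + 5*t + 6*h)
R = -1 (R = -3/2 + (1*(-3) + 4)/2 = -3/2 + (-3 + 4)/2 = -3/2 + (1/2)*1 = -3/2 + 1/2 = -1)
F = 0 (F = -2 + 2 = 0)
X(U) = 0 (X(U) = -1*0 = 0)
(R*(-96))*X(A(4, -5)) = -1*(-96)*0 = 96*0 = 0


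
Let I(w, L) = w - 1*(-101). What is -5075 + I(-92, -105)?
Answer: -5066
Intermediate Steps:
I(w, L) = 101 + w (I(w, L) = w + 101 = 101 + w)
-5075 + I(-92, -105) = -5075 + (101 - 92) = -5075 + 9 = -5066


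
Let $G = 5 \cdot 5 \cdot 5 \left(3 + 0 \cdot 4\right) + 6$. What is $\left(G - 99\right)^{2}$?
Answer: $79524$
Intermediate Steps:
$G = 381$ ($G = 5 \cdot 25 \left(3 + 0\right) + 6 = 5 \cdot 25 \cdot 3 + 6 = 5 \cdot 75 + 6 = 375 + 6 = 381$)
$\left(G - 99\right)^{2} = \left(381 - 99\right)^{2} = 282^{2} = 79524$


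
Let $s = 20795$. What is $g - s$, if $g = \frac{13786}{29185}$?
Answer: $- \frac{606888289}{29185} \approx -20795.0$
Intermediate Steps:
$g = \frac{13786}{29185}$ ($g = 13786 \cdot \frac{1}{29185} = \frac{13786}{29185} \approx 0.47237$)
$g - s = \frac{13786}{29185} - 20795 = - \frac{606888289}{29185}$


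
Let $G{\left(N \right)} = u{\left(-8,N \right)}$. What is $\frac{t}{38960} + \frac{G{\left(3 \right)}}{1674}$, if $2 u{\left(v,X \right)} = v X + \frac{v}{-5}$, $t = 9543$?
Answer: $\frac{1553863}{6521904} \approx 0.23825$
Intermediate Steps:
$u{\left(v,X \right)} = - \frac{v}{10} + \frac{X v}{2}$ ($u{\left(v,X \right)} = \frac{v X + \frac{v}{-5}}{2} = \frac{X v + v \left(- \frac{1}{5}\right)}{2} = \frac{X v - \frac{v}{5}}{2} = \frac{- \frac{v}{5} + X v}{2} = - \frac{v}{10} + \frac{X v}{2}$)
$G{\left(N \right)} = \frac{4}{5} - 4 N$ ($G{\left(N \right)} = \frac{1}{10} \left(-8\right) \left(-1 + 5 N\right) = \frac{4}{5} - 4 N$)
$\frac{t}{38960} + \frac{G{\left(3 \right)}}{1674} = \frac{9543}{38960} + \frac{\frac{4}{5} - 12}{1674} = 9543 \cdot \frac{1}{38960} + \left(\frac{4}{5} - 12\right) \frac{1}{1674} = \frac{9543}{38960} - \frac{28}{4185} = \frac{1553863}{6521904}$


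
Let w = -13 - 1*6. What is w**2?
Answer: 361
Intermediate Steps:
w = -19 (w = -13 - 6 = -19)
w**2 = (-19)**2 = 361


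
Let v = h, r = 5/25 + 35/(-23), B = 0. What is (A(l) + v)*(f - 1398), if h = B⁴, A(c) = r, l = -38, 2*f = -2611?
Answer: 410932/115 ≈ 3573.3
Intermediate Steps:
f = -2611/2 (f = (½)*(-2611) = -2611/2 ≈ -1305.5)
r = -152/115 (r = 5*(1/25) + 35*(-1/23) = ⅕ - 35/23 = -152/115 ≈ -1.3217)
A(c) = -152/115
h = 0 (h = 0⁴ = 0)
v = 0
(A(l) + v)*(f - 1398) = (-152/115 + 0)*(-2611/2 - 1398) = -152/115*(-5407/2) = 410932/115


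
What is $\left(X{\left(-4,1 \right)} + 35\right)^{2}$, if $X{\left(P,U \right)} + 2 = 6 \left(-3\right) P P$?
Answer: $65025$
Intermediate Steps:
$X{\left(P,U \right)} = -2 - 18 P^{2}$ ($X{\left(P,U \right)} = -2 + 6 \left(-3\right) P P = -2 - 18 P^{2}$)
$\left(X{\left(-4,1 \right)} + 35\right)^{2} = \left(\left(-2 - 18 \left(-4\right)^{2}\right) + 35\right)^{2} = \left(\left(-2 - 288\right) + 35\right)^{2} = \left(-290 + 35\right)^{2} = \left(-255\right)^{2} = 65025$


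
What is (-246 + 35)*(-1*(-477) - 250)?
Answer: -47897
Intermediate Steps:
(-246 + 35)*(-1*(-477) - 250) = -211*(477 - 250) = -211*227 = -47897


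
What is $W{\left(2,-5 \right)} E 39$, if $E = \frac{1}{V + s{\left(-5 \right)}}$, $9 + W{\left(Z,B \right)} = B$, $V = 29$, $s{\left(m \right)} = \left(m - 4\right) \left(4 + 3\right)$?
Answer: $\frac{273}{17} \approx 16.059$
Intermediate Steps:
$s{\left(m \right)} = -28 + 7 m$ ($s{\left(m \right)} = \left(-4 + m\right) 7 = -28 + 7 m$)
$W{\left(Z,B \right)} = -9 + B$
$E = - \frac{1}{34}$ ($E = \frac{1}{29 + \left(-28 + 7 \left(-5\right)\right)} = \frac{1}{29 - 63} = \frac{1}{-34} = - \frac{1}{34} \approx -0.029412$)
$W{\left(2,-5 \right)} E 39 = \left(-9 - 5\right) \left(- \frac{1}{34}\right) 39 = \left(-14\right) \left(- \frac{1}{34}\right) 39 = \frac{7}{17} \cdot 39 = \frac{273}{17}$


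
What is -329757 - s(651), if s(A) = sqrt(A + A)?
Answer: -329757 - sqrt(1302) ≈ -3.2979e+5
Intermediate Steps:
s(A) = sqrt(2)*sqrt(A) (s(A) = sqrt(2*A) = sqrt(2)*sqrt(A))
-329757 - s(651) = -329757 - sqrt(2)*sqrt(651) = -329757 - sqrt(1302)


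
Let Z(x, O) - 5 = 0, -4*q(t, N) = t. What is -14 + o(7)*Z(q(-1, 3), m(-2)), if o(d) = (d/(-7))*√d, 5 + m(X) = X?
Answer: -14 - 5*√7 ≈ -27.229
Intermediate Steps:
m(X) = -5 + X
o(d) = -d^(3/2)/7 (o(d) = (d*(-⅐))*√d = (-d/7)*√d = -d^(3/2)/7)
q(t, N) = -t/4
Z(x, O) = 5 (Z(x, O) = 5 + 0 = 5)
-14 + o(7)*Z(q(-1, 3), m(-2)) = -14 - √7*5 = -14 - 5*√7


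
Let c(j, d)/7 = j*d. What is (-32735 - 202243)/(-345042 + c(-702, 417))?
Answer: 39163/399030 ≈ 0.098145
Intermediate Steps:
c(j, d) = 7*d*j (c(j, d) = 7*(j*d) = 7*(d*j) = 7*d*j)
(-32735 - 202243)/(-345042 + c(-702, 417)) = (-32735 - 202243)/(-345042 + 7*417*(-702)) = -234978/(-345042 - 2049138) = -234978/(-2394180) = -234978*(-1/2394180) = 39163/399030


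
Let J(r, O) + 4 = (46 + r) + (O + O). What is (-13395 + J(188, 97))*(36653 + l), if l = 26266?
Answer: -816122349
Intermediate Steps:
J(r, O) = 42 + r + 2*O (J(r, O) = -4 + ((46 + r) + (O + O)) = -4 + ((46 + r) + 2*O) = -4 + (46 + r + 2*O) = 42 + r + 2*O)
(-13395 + J(188, 97))*(36653 + l) = (-13395 + (42 + 188 + 2*97))*(36653 + 26266) = (-13395 + (42 + 188 + 194))*62919 = (-13395 + 424)*62919 = -12971*62919 = -816122349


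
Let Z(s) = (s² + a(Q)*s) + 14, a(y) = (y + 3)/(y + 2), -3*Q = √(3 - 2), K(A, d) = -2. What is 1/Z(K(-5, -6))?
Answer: 5/74 ≈ 0.067568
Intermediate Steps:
Q = -⅓ (Q = -√(3 - 2)/3 = -√1/3 = -⅓*1 = -⅓ ≈ -0.33333)
a(y) = (3 + y)/(2 + y)
Z(s) = 14 + s² + 8*s/5 (Z(s) = (s² + ((3 - ⅓)/(2 - ⅓))*s) + 14 = (s² + ((8/3)/(5/3))*s) + 14 = (s² + ((⅗)*(8/3))*s) + 14 = (s² + 8*s/5) + 14 = 14 + s² + 8*s/5)
1/Z(K(-5, -6)) = 1/(14 + (-2)² + (8/5)*(-2)) = 1/(14 + 4 - 16/5) = 1/(74/5) = 5/74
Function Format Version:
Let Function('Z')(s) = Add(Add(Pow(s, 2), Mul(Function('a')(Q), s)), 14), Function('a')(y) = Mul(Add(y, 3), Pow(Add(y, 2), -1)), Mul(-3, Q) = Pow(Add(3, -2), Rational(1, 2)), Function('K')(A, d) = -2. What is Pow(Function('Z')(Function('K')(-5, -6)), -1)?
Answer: Rational(5, 74) ≈ 0.067568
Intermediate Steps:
Q = Rational(-1, 3) (Q = Mul(Rational(-1, 3), Pow(Add(3, -2), Rational(1, 2))) = Mul(Rational(-1, 3), Pow(1, Rational(1, 2))) = Mul(Rational(-1, 3), 1) = Rational(-1, 3) ≈ -0.33333)
Function('a')(y) = Mul(Pow(Add(2, y), -1), Add(3, y)) (Function('a')(y) = Mul(Add(3, y), Pow(Add(2, y), -1)) = Mul(Pow(Add(2, y), -1), Add(3, y)))
Function('Z')(s) = Add(14, Pow(s, 2), Mul(Rational(8, 5), s)) (Function('Z')(s) = Add(Add(Pow(s, 2), Mul(Mul(Pow(Add(2, Rational(-1, 3)), -1), Add(3, Rational(-1, 3))), s)), 14) = Add(Add(Pow(s, 2), Mul(Mul(Pow(Rational(5, 3), -1), Rational(8, 3)), s)), 14) = Add(Add(Pow(s, 2), Mul(Mul(Rational(3, 5), Rational(8, 3)), s)), 14) = Add(Add(Pow(s, 2), Mul(Rational(8, 5), s)), 14) = Add(14, Pow(s, 2), Mul(Rational(8, 5), s)))
Pow(Function('Z')(Function('K')(-5, -6)), -1) = Pow(Add(14, Pow(-2, 2), Mul(Rational(8, 5), -2)), -1) = Pow(Add(14, 4, Rational(-16, 5)), -1) = Pow(Rational(74, 5), -1) = Rational(5, 74)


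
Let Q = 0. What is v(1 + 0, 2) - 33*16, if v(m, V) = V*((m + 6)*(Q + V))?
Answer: -500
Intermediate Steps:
v(m, V) = V**2*(6 + m) (v(m, V) = V*((m + 6)*(0 + V)) = V*((6 + m)*V) = V*(V*(6 + m)) = V**2*(6 + m))
v(1 + 0, 2) - 33*16 = 2**2*(6 + (1 + 0)) - 33*16 = 4*(6 + 1) - 528 = 4*7 - 528 = 28 - 528 = -500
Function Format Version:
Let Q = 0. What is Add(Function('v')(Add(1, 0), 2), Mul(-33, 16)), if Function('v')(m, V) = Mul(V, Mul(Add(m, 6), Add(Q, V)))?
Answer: -500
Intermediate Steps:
Function('v')(m, V) = Mul(Pow(V, 2), Add(6, m)) (Function('v')(m, V) = Mul(V, Mul(Add(m, 6), Add(0, V))) = Mul(V, Mul(Add(6, m), V)) = Mul(V, Mul(V, Add(6, m))) = Mul(Pow(V, 2), Add(6, m)))
Add(Function('v')(Add(1, 0), 2), Mul(-33, 16)) = Add(Mul(Pow(2, 2), Add(6, Add(1, 0))), Mul(-33, 16)) = Add(Mul(4, Add(6, 1)), -528) = Add(Mul(4, 7), -528) = Add(28, -528) = -500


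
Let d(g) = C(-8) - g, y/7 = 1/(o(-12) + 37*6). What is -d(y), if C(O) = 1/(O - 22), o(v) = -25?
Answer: 407/5910 ≈ 0.068866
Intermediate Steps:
C(O) = 1/(-22 + O)
y = 7/197 (y = 7/(-25 + 37*6) = 7/(-25 + 222) = 7/197 ≈ 0.035533)
d(g) = -1/30 - g (d(g) = 1/(-22 - 8) - g = 1/(-30) - g = -1/30 - g)
-d(y) = -(-1/30 - 1*7/197) = -(-1/30 - 7/197) = -1*(-407/5910) = 407/5910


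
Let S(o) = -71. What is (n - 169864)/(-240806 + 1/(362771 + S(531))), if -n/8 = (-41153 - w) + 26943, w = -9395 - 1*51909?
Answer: 198257623200/87340336199 ≈ 2.2699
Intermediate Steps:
w = -61304 (w = -9395 - 51909 = -61304)
n = -376752 (n = -8*((-41153 - 1*(-61304)) + 26943) = -8*((-41153 + 61304) + 26943) = -8*(20151 + 26943) = -8*47094 = -376752)
(n - 169864)/(-240806 + 1/(362771 + S(531))) = (-376752 - 169864)/(-240806 + 1/(362771 - 71)) = -546616/(-240806 + 1/362700) = -546616/(-87340336199/362700) = -546616*(-362700/87340336199) = 198257623200/87340336199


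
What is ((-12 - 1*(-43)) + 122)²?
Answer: 23409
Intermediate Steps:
((-12 - 1*(-43)) + 122)² = ((-12 + 43) + 122)² = (31 + 122)² = 153² = 23409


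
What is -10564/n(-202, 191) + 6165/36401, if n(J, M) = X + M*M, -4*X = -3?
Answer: -638520701/5311888727 ≈ -0.12021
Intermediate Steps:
X = ¾ (X = -¼*(-3) = ¾ ≈ 0.75000)
n(J, M) = ¾ + M² (n(J, M) = ¾ + M*M = ¾ + M²)
-10564/n(-202, 191) + 6165/36401 = -10564/(¾ + 191²) + 6165/36401 = -10564/(¾ + 36481) + 6165*(1/36401) = -10564/145927/4 + 6165/36401 = -10564*4/145927 + 6165/36401 = -42256/145927 + 6165/36401 = -638520701/5311888727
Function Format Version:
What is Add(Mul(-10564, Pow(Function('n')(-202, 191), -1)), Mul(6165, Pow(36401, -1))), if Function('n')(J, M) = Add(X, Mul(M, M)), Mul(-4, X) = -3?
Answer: Rational(-638520701, 5311888727) ≈ -0.12021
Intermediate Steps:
X = Rational(3, 4) (X = Mul(Rational(-1, 4), -3) = Rational(3, 4) ≈ 0.75000)
Function('n')(J, M) = Add(Rational(3, 4), Pow(M, 2)) (Function('n')(J, M) = Add(Rational(3, 4), Mul(M, M)) = Add(Rational(3, 4), Pow(M, 2)))
Add(Mul(-10564, Pow(Function('n')(-202, 191), -1)), Mul(6165, Pow(36401, -1))) = Add(Mul(-10564, Pow(Add(Rational(3, 4), Pow(191, 2)), -1)), Mul(6165, Pow(36401, -1))) = Add(Mul(-10564, Pow(Add(Rational(3, 4), 36481), -1)), Mul(6165, Rational(1, 36401))) = Add(Mul(-10564, Pow(Rational(145927, 4), -1)), Rational(6165, 36401)) = Add(Mul(-10564, Rational(4, 145927)), Rational(6165, 36401)) = Add(Rational(-42256, 145927), Rational(6165, 36401)) = Rational(-638520701, 5311888727)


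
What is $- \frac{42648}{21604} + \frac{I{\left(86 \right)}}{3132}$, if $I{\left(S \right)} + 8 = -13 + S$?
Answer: $- \frac{33042319}{16915932} \approx -1.9533$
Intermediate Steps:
$I{\left(S \right)} = -21 + S$ ($I{\left(S \right)} = -8 + \left(-13 + S\right) = -21 + S$)
$- \frac{42648}{21604} + \frac{I{\left(86 \right)}}{3132} = - \frac{42648}{21604} + \frac{-21 + 86}{3132} = \left(-42648\right) \frac{1}{21604} + 65 \cdot \frac{1}{3132} = - \frac{10662}{5401} + \frac{65}{3132} = - \frac{33042319}{16915932}$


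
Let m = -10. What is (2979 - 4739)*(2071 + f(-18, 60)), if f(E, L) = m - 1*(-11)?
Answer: -3646720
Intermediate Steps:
f(E, L) = 1 (f(E, L) = -10 - 1*(-11) = -10 + 11 = 1)
(2979 - 4739)*(2071 + f(-18, 60)) = (2979 - 4739)*(2071 + 1) = -1760*2072 = -3646720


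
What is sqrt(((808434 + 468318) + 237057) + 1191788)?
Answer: sqrt(2705597) ≈ 1644.9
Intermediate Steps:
sqrt(((808434 + 468318) + 237057) + 1191788) = sqrt((1276752 + 237057) + 1191788) = sqrt(1513809 + 1191788) = sqrt(2705597)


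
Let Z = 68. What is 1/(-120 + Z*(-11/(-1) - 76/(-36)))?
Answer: 9/6944 ≈ 0.0012961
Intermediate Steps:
1/(-120 + Z*(-11/(-1) - 76/(-36))) = 1/(-120 + 68*(-11/(-1) - 76/(-36))) = 1/(-120 + 68*(-11*(-1) - 76*(-1/36))) = 1/(-120 + 68*(11 + 19/9)) = 1/(-120 + 68*(118/9)) = 1/(-120 + 8024/9) = 1/(6944/9) = 9/6944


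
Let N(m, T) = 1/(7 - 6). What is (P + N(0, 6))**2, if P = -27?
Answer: 676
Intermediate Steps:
N(m, T) = 1 (N(m, T) = 1/1 = 1)
(P + N(0, 6))**2 = (-27 + 1)**2 = (-26)**2 = 676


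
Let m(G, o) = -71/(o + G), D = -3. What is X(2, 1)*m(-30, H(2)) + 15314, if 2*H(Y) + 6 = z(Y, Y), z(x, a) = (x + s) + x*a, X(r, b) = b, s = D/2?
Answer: 1883906/123 ≈ 15316.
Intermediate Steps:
s = -3/2 ≈ -1.5000
z(x, a) = -3/2 + x + a*x (z(x, a) = (x - 3/2) + x*a = (-3/2 + x) + a*x = -3/2 + x + a*x)
H(Y) = -15/4 + Y/2 + Y²/2 (H(Y) = -3 + (-3/2 + Y + Y*Y)/2 = -3 + (-3/2 + Y + Y²)/2 = -3 + (-¾ + Y/2 + Y²/2) = -15/4 + Y/2 + Y²/2)
m(G, o) = -71/(G + o)
X(2, 1)*m(-30, H(2)) + 15314 = 1*(-71/(-30 + (-15/4 + (½)*2 + (½)*2²))) + 15314 = 1*(-71/(-30 + (-15/4 + 1 + (½)*4))) + 15314 = 1*(-71/(-30 + (-15/4 + 1 + 2))) + 15314 = 1*(-71/(-30 - ¾)) + 15314 = 1*(-71/(-123/4)) + 15314 = 1*(-71*(-4/123)) + 15314 = 1*(284/123) + 15314 = 284/123 + 15314 = 1883906/123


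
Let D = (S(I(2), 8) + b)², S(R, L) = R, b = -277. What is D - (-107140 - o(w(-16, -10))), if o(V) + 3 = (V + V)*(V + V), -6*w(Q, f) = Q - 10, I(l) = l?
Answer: 1645534/9 ≈ 1.8284e+5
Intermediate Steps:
w(Q, f) = 5/3 - Q/6 (w(Q, f) = -(Q - 10)/6 = -(-10 + Q)/6 = 5/3 - Q/6)
o(V) = -3 + 4*V² (o(V) = -3 + (V + V)*(V + V) = -3 + (2*V)*(2*V) = -3 + 4*V²)
D = 75625 (D = (2 - 277)² = (-275)² = 75625)
D - (-107140 - o(w(-16, -10))) = 75625 - (-107140 - (-3 + 4*(5/3 - ⅙*(-16))²)) = 75625 - (-107140 - (-3 + 4*(5/3 + 8/3)²)) = 75625 - (-107140 - (-3 + 4*(13/3)²)) = 75625 - (-107140 - (-3 + 4*(169/9))) = 75625 - (-107140 - (-3 + 676/9)) = 75625 - (-107140 - 1*649/9) = 75625 - (-107140 - 649/9) = 75625 - 1*(-964909/9) = 75625 + 964909/9 = 1645534/9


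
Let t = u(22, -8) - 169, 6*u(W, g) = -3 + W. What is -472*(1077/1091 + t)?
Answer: 254663588/3273 ≈ 77807.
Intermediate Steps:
u(W, g) = -½ + W/6 (u(W, g) = (-3 + W)/6 = -½ + W/6)
t = -995/6 (t = (-½ + (⅙)*22) - 169 = (-½ + 11/3) - 169 = 19/6 - 169 = -995/6 ≈ -165.83)
-472*(1077/1091 + t) = -472*(1077/1091 - 995/6) = -472*(-1079083/6546) = 254663588/3273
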